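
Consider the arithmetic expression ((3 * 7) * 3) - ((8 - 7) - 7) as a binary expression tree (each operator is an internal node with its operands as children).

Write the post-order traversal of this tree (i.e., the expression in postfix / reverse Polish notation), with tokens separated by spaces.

3 7 * 3 * 8 7 - 7 - -

Post-order on an expression tree gives postfix notation: for each operator, emit left operand, right operand, then the operator.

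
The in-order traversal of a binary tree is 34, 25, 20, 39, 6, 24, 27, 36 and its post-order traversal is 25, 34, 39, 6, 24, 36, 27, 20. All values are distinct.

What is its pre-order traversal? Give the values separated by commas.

20, 34, 25, 27, 24, 6, 39, 36

The last element of post-order is the root; it splits in-order into left and right subtrees.
Root 20: left subtree has 2 nodes {34, 25}, right has 5 {39, 6, 24, 27, 36}.
  Root 34: left subtree has 0 nodes { }, right has 1 {25}.
  Root 27: left subtree has 3 nodes {39, 6, 24}, right has 1 {36}.
    Root 24: left subtree has 2 nodes {39, 6}, right has 0 { }.
      Root 6: left subtree has 1 node {39}, right has 0 { }.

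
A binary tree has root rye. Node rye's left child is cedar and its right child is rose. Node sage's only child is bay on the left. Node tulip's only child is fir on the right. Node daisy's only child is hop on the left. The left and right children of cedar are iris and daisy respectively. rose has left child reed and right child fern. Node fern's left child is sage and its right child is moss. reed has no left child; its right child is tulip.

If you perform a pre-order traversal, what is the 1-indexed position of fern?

Pre-order visits the node, then its left subtree, then its right subtree.
Visit rye.
At rye: go left to cedar.
  Visit cedar.
  At cedar: go left to iris.
    iris is a leaf — visit iris.
  At cedar: go right to daisy.
    Visit daisy.
    At daisy: go left to hop.
      hop is a leaf — visit hop.
    At daisy: no right child.
At rye: go right to rose.
  Visit rose.
  At rose: go left to reed.
    Visit reed.
    At reed: no left child.
    At reed: go right to tulip.
      Visit tulip.
      At tulip: no left child.
      At tulip: go right to fir.
        fir is a leaf — visit fir.
  At rose: go right to fern.
    Visit fern.
    At fern: go left to sage.
      Visit sage.
      At sage: go left to bay.
        bay is a leaf — visit bay.
      At sage: no right child.
    At fern: go right to moss.
      moss is a leaf — visit moss.
Full pre-order sequence: rye, cedar, iris, daisy, hop, rose, reed, tulip, fir, fern, sage, bay, moss.

10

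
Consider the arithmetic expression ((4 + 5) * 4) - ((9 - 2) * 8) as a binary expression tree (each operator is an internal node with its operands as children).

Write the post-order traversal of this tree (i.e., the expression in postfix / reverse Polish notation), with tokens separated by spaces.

Post-order on an expression tree gives postfix notation: for each operator, emit left operand, right operand, then the operator.

4 5 + 4 * 9 2 - 8 * -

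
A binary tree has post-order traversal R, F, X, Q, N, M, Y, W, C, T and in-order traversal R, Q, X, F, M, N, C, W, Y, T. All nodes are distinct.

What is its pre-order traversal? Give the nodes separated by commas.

T, C, M, Q, R, X, F, N, W, Y

The last element of post-order is the root; it splits in-order into left and right subtrees.
Root T: left subtree has 9 nodes {R, Q, X, F, M, N, C, W, Y}, right has 0 { }.
  Root C: left subtree has 6 nodes {R, Q, X, F, M, N}, right has 2 {W, Y}.
    Root M: left subtree has 4 nodes {R, Q, X, F}, right has 1 {N}.
      Root Q: left subtree has 1 node {R}, right has 2 {X, F}.
        Root X: left subtree has 0 nodes { }, right has 1 {F}.
    Root W: left subtree has 0 nodes { }, right has 1 {Y}.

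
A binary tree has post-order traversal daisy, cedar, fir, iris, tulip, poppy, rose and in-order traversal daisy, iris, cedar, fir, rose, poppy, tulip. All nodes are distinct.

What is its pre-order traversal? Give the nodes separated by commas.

rose, iris, daisy, fir, cedar, poppy, tulip

The last element of post-order is the root; it splits in-order into left and right subtrees.
Root rose: left subtree has 4 nodes {daisy, iris, cedar, fir}, right has 2 {poppy, tulip}.
  Root iris: left subtree has 1 node {daisy}, right has 2 {cedar, fir}.
    Root fir: left subtree has 1 node {cedar}, right has 0 { }.
  Root poppy: left subtree has 0 nodes { }, right has 1 {tulip}.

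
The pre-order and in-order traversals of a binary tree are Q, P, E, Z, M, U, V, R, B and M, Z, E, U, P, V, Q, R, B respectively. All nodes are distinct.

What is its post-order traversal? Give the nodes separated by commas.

M, Z, U, E, V, P, B, R, Q

The first element of pre-order is the root; it splits in-order into left and right subtrees.
Root Q: left subtree has 6 nodes {M, Z, E, U, P, V}, right has 2 {R, B}.
  Root P: left subtree has 4 nodes {M, Z, E, U}, right has 1 {V}.
    Root E: left subtree has 2 nodes {M, Z}, right has 1 {U}.
      Root Z: left subtree has 1 node {M}, right has 0 { }.
  Root R: left subtree has 0 nodes { }, right has 1 {B}.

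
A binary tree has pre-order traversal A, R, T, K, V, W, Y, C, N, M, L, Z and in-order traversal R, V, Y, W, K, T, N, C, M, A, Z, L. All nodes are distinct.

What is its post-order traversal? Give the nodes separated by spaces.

Y W V K N M C T R Z L A

The first element of pre-order is the root; it splits in-order into left and right subtrees.
Root A: left subtree has 9 nodes {R, V, Y, W, K, T, N, C, M}, right has 2 {Z, L}.
  Root R: left subtree has 0 nodes { }, right has 8 {V, Y, W, K, T, N, C, M}.
    Root T: left subtree has 4 nodes {V, Y, W, K}, right has 3 {N, C, M}.
      Root K: left subtree has 3 nodes {V, Y, W}, right has 0 { }.
        Root V: left subtree has 0 nodes { }, right has 2 {Y, W}.
          Root W: left subtree has 1 node {Y}, right has 0 { }.
      Root C: left subtree has 1 node {N}, right has 1 {M}.
  Root L: left subtree has 1 node {Z}, right has 0 { }.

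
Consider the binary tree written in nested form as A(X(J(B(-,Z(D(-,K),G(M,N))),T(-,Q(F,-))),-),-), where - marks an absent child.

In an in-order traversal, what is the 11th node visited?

In-order visits the left subtree, then the node, then the right subtree.
At A: go left to X.
  At X: go left to J.
    At J: go left to B.
      At B: no left child.
      Visit B.
      At B: go right to Z.
        At Z: go left to D.
          At D: no left child.
          Visit D.
          At D: go right to K.
            K is a leaf — visit K.
        Visit Z.
        At Z: go right to G.
          At G: go left to M.
            M is a leaf — visit M.
          Visit G.
          At G: go right to N.
            N is a leaf — visit N.
    Visit J.
    At J: go right to T.
      At T: no left child.
      Visit T.
      At T: go right to Q.
        At Q: go left to F.
          F is a leaf — visit F.
        Visit Q.
        At Q: no right child.
  Visit X.
  At X: no right child.
Visit A.
At A: no right child.
Full in-order sequence: B, D, K, Z, M, G, N, J, T, F, Q, X, A.

Q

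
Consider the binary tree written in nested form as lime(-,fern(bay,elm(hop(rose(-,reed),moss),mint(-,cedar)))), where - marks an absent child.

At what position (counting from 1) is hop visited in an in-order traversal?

6

In-order visits the left subtree, then the node, then the right subtree.
At lime: no left child.
Visit lime.
At lime: go right to fern.
  At fern: go left to bay.
    bay is a leaf — visit bay.
  Visit fern.
  At fern: go right to elm.
    At elm: go left to hop.
      At hop: go left to rose.
        At rose: no left child.
        Visit rose.
        At rose: go right to reed.
          reed is a leaf — visit reed.
      Visit hop.
      At hop: go right to moss.
        moss is a leaf — visit moss.
    Visit elm.
    At elm: go right to mint.
      At mint: no left child.
      Visit mint.
      At mint: go right to cedar.
        cedar is a leaf — visit cedar.
Full in-order sequence: lime, bay, fern, rose, reed, hop, moss, elm, mint, cedar.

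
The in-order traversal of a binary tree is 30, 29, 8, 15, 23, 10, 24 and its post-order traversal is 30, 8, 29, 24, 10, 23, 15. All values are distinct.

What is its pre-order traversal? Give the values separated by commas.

The last element of post-order is the root; it splits in-order into left and right subtrees.
Root 15: left subtree has 3 nodes {30, 29, 8}, right has 3 {23, 10, 24}.
  Root 29: left subtree has 1 node {30}, right has 1 {8}.
  Root 23: left subtree has 0 nodes { }, right has 2 {10, 24}.
    Root 10: left subtree has 0 nodes { }, right has 1 {24}.

15, 29, 30, 8, 23, 10, 24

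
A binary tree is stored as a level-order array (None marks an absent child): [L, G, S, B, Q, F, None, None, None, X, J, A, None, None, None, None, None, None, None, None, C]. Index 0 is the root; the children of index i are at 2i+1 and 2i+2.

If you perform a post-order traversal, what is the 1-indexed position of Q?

Post-order visits the left subtree, then the right subtree, then the node.
At L: go left to G.
  At G: go left to B.
    B is a leaf — visit B.
  At G: go right to Q.
    At Q: go left to X.
      At X: no left child.
      At X: go right to C.
        C is a leaf — visit C.
      Visit X.
    At Q: go right to J.
      J is a leaf — visit J.
    Visit Q.
  Visit G.
At L: go right to S.
  At S: go left to F.
    At F: go left to A.
      A is a leaf — visit A.
    At F: no right child.
    Visit F.
  At S: no right child.
  Visit S.
Visit L.
Full post-order sequence: B, C, X, J, Q, G, A, F, S, L.

5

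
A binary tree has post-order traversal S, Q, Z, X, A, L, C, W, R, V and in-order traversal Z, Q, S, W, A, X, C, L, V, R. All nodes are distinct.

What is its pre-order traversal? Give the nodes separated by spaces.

The last element of post-order is the root; it splits in-order into left and right subtrees.
Root V: left subtree has 8 nodes {Z, Q, S, W, A, X, C, L}, right has 1 {R}.
  Root W: left subtree has 3 nodes {Z, Q, S}, right has 4 {A, X, C, L}.
    Root Z: left subtree has 0 nodes { }, right has 2 {Q, S}.
      Root Q: left subtree has 0 nodes { }, right has 1 {S}.
    Root C: left subtree has 2 nodes {A, X}, right has 1 {L}.
      Root A: left subtree has 0 nodes { }, right has 1 {X}.

V W Z Q S C A X L R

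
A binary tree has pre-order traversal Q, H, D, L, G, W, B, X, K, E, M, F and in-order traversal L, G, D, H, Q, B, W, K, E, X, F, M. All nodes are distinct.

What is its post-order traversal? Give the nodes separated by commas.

G, L, D, H, B, E, K, F, M, X, W, Q

The first element of pre-order is the root; it splits in-order into left and right subtrees.
Root Q: left subtree has 4 nodes {L, G, D, H}, right has 7 {B, W, K, E, X, F, M}.
  Root H: left subtree has 3 nodes {L, G, D}, right has 0 { }.
    Root D: left subtree has 2 nodes {L, G}, right has 0 { }.
      Root L: left subtree has 0 nodes { }, right has 1 {G}.
  Root W: left subtree has 1 node {B}, right has 5 {K, E, X, F, M}.
    Root X: left subtree has 2 nodes {K, E}, right has 2 {F, M}.
      Root K: left subtree has 0 nodes { }, right has 1 {E}.
      Root M: left subtree has 1 node {F}, right has 0 { }.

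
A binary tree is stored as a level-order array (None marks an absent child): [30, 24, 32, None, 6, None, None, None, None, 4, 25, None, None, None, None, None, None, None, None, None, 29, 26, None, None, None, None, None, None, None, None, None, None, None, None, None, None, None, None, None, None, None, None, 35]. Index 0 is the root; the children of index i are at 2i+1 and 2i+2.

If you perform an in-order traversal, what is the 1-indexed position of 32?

In-order visits the left subtree, then the node, then the right subtree.
At 30: go left to 24.
  At 24: no left child.
  Visit 24.
  At 24: go right to 6.
    At 6: go left to 4.
      At 4: no left child.
      Visit 4.
      At 4: go right to 29.
        At 29: no left child.
        Visit 29.
        At 29: go right to 35.
          35 is a leaf — visit 35.
    Visit 6.
    At 6: go right to 25.
      At 25: go left to 26.
        26 is a leaf — visit 26.
      Visit 25.
      At 25: no right child.
Visit 30.
At 30: go right to 32.
  32 is a leaf — visit 32.
Full in-order sequence: 24, 4, 29, 35, 6, 26, 25, 30, 32.

9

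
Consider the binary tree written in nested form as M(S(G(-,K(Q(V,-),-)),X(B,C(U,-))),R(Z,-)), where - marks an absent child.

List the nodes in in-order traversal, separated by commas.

G, V, Q, K, S, B, X, U, C, M, Z, R

In-order visits the left subtree, then the node, then the right subtree.
At M: go left to S.
  At S: go left to G.
    At G: no left child.
    Visit G.
    At G: go right to K.
      At K: go left to Q.
        At Q: go left to V.
          V is a leaf — visit V.
        Visit Q.
        At Q: no right child.
      Visit K.
      At K: no right child.
  Visit S.
  At S: go right to X.
    At X: go left to B.
      B is a leaf — visit B.
    Visit X.
    At X: go right to C.
      At C: go left to U.
        U is a leaf — visit U.
      Visit C.
      At C: no right child.
Visit M.
At M: go right to R.
  At R: go left to Z.
    Z is a leaf — visit Z.
  Visit R.
  At R: no right child.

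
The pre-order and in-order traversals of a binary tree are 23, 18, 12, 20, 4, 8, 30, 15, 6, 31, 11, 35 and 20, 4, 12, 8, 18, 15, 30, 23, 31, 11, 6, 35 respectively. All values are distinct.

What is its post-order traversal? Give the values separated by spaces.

4 20 8 12 15 30 18 11 31 35 6 23

The first element of pre-order is the root; it splits in-order into left and right subtrees.
Root 23: left subtree has 7 nodes {20, 4, 12, 8, 18, 15, 30}, right has 4 {31, 11, 6, 35}.
  Root 18: left subtree has 4 nodes {20, 4, 12, 8}, right has 2 {15, 30}.
    Root 12: left subtree has 2 nodes {20, 4}, right has 1 {8}.
      Root 20: left subtree has 0 nodes { }, right has 1 {4}.
    Root 30: left subtree has 1 node {15}, right has 0 { }.
  Root 6: left subtree has 2 nodes {31, 11}, right has 1 {35}.
    Root 31: left subtree has 0 nodes { }, right has 1 {11}.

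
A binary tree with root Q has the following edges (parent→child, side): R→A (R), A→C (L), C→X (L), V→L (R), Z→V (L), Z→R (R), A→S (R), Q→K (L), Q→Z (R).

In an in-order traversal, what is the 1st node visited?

In-order visits the left subtree, then the node, then the right subtree.
At Q: go left to K.
  K is a leaf — visit K.
Visit Q.
At Q: go right to Z.
  At Z: go left to V.
    At V: no left child.
    Visit V.
    At V: go right to L.
      L is a leaf — visit L.
  Visit Z.
  At Z: go right to R.
    At R: no left child.
    Visit R.
    At R: go right to A.
      At A: go left to C.
        At C: go left to X.
          X is a leaf — visit X.
        Visit C.
        At C: no right child.
      Visit A.
      At A: go right to S.
        S is a leaf — visit S.
Full in-order sequence: K, Q, V, L, Z, R, X, C, A, S.

K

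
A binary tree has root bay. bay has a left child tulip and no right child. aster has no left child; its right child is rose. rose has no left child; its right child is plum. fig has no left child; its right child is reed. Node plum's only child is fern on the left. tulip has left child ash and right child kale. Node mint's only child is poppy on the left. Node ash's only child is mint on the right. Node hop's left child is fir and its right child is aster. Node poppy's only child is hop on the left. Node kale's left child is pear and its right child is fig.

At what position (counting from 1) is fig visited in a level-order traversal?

7

Level-order visits nodes level by level from the root, left to right within each level.
Level 0: bay
Level 1: tulip
Level 2: ash, kale
Level 3: mint, pear, fig
Level 4: poppy, reed
Level 5: hop
Level 6: fir, aster
Level 7: rose
Level 8: plum
Level 9: fern
Full level-order sequence: bay, tulip, ash, kale, mint, pear, fig, poppy, reed, hop, fir, aster, rose, plum, fern.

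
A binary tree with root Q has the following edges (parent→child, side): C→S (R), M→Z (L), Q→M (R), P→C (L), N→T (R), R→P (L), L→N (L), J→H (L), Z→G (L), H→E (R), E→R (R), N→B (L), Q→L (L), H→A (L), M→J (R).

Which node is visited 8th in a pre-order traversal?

G

Pre-order visits the node, then its left subtree, then its right subtree.
Visit Q.
At Q: go left to L.
  Visit L.
  At L: go left to N.
    Visit N.
    At N: go left to B.
      B is a leaf — visit B.
    At N: go right to T.
      T is a leaf — visit T.
  At L: no right child.
At Q: go right to M.
  Visit M.
  At M: go left to Z.
    Visit Z.
    At Z: go left to G.
      G is a leaf — visit G.
    At Z: no right child.
  At M: go right to J.
    Visit J.
    At J: go left to H.
      Visit H.
      At H: go left to A.
        A is a leaf — visit A.
      At H: go right to E.
        Visit E.
        At E: no left child.
        At E: go right to R.
          Visit R.
          At R: go left to P.
            Visit P.
            At P: go left to C.
              Visit C.
              At C: no left child.
              At C: go right to S.
                S is a leaf — visit S.
            At P: no right child.
          At R: no right child.
    At J: no right child.
Full pre-order sequence: Q, L, N, B, T, M, Z, G, J, H, A, E, R, P, C, S.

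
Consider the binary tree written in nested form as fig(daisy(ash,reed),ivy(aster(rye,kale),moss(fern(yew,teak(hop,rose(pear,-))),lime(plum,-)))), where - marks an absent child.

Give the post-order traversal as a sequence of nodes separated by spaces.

ash reed daisy rye kale aster yew hop pear rose teak fern plum lime moss ivy fig

Post-order visits the left subtree, then the right subtree, then the node.
At fig: go left to daisy.
  At daisy: go left to ash.
    ash is a leaf — visit ash.
  At daisy: go right to reed.
    reed is a leaf — visit reed.
  Visit daisy.
At fig: go right to ivy.
  At ivy: go left to aster.
    At aster: go left to rye.
      rye is a leaf — visit rye.
    At aster: go right to kale.
      kale is a leaf — visit kale.
    Visit aster.
  At ivy: go right to moss.
    At moss: go left to fern.
      At fern: go left to yew.
        yew is a leaf — visit yew.
      At fern: go right to teak.
        At teak: go left to hop.
          hop is a leaf — visit hop.
        At teak: go right to rose.
          At rose: go left to pear.
            pear is a leaf — visit pear.
          At rose: no right child.
          Visit rose.
        Visit teak.
      Visit fern.
    At moss: go right to lime.
      At lime: go left to plum.
        plum is a leaf — visit plum.
      At lime: no right child.
      Visit lime.
    Visit moss.
  Visit ivy.
Visit fig.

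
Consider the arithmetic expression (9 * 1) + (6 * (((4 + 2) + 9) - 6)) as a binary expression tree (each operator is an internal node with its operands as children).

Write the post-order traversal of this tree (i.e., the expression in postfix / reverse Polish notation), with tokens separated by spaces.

9 1 * 6 4 2 + 9 + 6 - * +

Post-order on an expression tree gives postfix notation: for each operator, emit left operand, right operand, then the operator.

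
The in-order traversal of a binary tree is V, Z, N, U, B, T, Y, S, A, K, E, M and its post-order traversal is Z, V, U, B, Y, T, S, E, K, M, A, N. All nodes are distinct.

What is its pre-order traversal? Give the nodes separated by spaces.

The last element of post-order is the root; it splits in-order into left and right subtrees.
Root N: left subtree has 2 nodes {V, Z}, right has 9 {U, B, T, Y, S, A, K, E, M}.
  Root V: left subtree has 0 nodes { }, right has 1 {Z}.
  Root A: left subtree has 5 nodes {U, B, T, Y, S}, right has 3 {K, E, M}.
    Root S: left subtree has 4 nodes {U, B, T, Y}, right has 0 { }.
      Root T: left subtree has 2 nodes {U, B}, right has 1 {Y}.
        Root B: left subtree has 1 node {U}, right has 0 { }.
    Root M: left subtree has 2 nodes {K, E}, right has 0 { }.
      Root K: left subtree has 0 nodes { }, right has 1 {E}.

N V Z A S T B U Y M K E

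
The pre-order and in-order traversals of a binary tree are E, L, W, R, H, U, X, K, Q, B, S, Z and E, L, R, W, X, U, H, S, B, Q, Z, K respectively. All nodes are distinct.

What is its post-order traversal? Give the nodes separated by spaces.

R X U S B Z Q K H W L E

The first element of pre-order is the root; it splits in-order into left and right subtrees.
Root E: left subtree has 0 nodes { }, right has 11 {L, R, W, X, U, H, S, B, Q, Z, K}.
  Root L: left subtree has 0 nodes { }, right has 10 {R, W, X, U, H, S, B, Q, Z, K}.
    Root W: left subtree has 1 node {R}, right has 8 {X, U, H, S, B, Q, Z, K}.
      Root H: left subtree has 2 nodes {X, U}, right has 5 {S, B, Q, Z, K}.
        Root U: left subtree has 1 node {X}, right has 0 { }.
        Root K: left subtree has 4 nodes {S, B, Q, Z}, right has 0 { }.
          Root Q: left subtree has 2 nodes {S, B}, right has 1 {Z}.
            Root B: left subtree has 1 node {S}, right has 0 { }.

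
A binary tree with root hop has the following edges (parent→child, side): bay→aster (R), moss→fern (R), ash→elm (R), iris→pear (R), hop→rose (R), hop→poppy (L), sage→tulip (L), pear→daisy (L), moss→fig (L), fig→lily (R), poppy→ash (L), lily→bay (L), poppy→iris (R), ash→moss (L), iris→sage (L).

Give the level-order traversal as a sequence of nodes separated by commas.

Level-order visits nodes level by level from the root, left to right within each level.
Level 0: hop
Level 1: poppy, rose
Level 2: ash, iris
Level 3: moss, elm, sage, pear
Level 4: fig, fern, tulip, daisy
Level 5: lily
Level 6: bay
Level 7: aster

hop, poppy, rose, ash, iris, moss, elm, sage, pear, fig, fern, tulip, daisy, lily, bay, aster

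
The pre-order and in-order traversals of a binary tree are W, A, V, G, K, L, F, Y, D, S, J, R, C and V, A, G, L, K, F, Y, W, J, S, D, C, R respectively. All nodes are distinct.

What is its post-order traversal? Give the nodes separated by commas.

The first element of pre-order is the root; it splits in-order into left and right subtrees.
Root W: left subtree has 7 nodes {V, A, G, L, K, F, Y}, right has 5 {J, S, D, C, R}.
  Root A: left subtree has 1 node {V}, right has 5 {G, L, K, F, Y}.
    Root G: left subtree has 0 nodes { }, right has 4 {L, K, F, Y}.
      Root K: left subtree has 1 node {L}, right has 2 {F, Y}.
        Root F: left subtree has 0 nodes { }, right has 1 {Y}.
  Root D: left subtree has 2 nodes {J, S}, right has 2 {C, R}.
    Root S: left subtree has 1 node {J}, right has 0 { }.
    Root R: left subtree has 1 node {C}, right has 0 { }.

V, L, Y, F, K, G, A, J, S, C, R, D, W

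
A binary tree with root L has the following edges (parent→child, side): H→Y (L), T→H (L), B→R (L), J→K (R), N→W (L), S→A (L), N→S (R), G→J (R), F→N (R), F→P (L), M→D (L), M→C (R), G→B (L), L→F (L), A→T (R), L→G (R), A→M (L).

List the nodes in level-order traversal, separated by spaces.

L F G P N B J W S R K A M T D C H Y

Level-order visits nodes level by level from the root, left to right within each level.
Level 0: L
Level 1: F, G
Level 2: P, N, B, J
Level 3: W, S, R, K
Level 4: A
Level 5: M, T
Level 6: D, C, H
Level 7: Y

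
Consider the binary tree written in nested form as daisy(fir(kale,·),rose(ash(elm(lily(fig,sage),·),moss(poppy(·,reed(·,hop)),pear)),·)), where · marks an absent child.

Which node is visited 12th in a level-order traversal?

Level-order visits nodes level by level from the root, left to right within each level.
Level 0: daisy
Level 1: fir, rose
Level 2: kale, ash
Level 3: elm, moss
Level 4: lily, poppy, pear
Level 5: fig, sage, reed
Level 6: hop
Full level-order sequence: daisy, fir, rose, kale, ash, elm, moss, lily, poppy, pear, fig, sage, reed, hop.

sage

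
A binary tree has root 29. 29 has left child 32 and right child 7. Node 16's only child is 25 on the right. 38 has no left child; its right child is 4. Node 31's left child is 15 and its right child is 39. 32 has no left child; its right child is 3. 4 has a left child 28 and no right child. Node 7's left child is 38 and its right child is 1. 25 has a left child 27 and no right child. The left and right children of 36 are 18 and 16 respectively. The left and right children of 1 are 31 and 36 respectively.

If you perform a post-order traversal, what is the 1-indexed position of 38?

Post-order visits the left subtree, then the right subtree, then the node.
At 29: go left to 32.
  At 32: no left child.
  At 32: go right to 3.
    3 is a leaf — visit 3.
  Visit 32.
At 29: go right to 7.
  At 7: go left to 38.
    At 38: no left child.
    At 38: go right to 4.
      At 4: go left to 28.
        28 is a leaf — visit 28.
      At 4: no right child.
      Visit 4.
    Visit 38.
  At 7: go right to 1.
    At 1: go left to 31.
      At 31: go left to 15.
        15 is a leaf — visit 15.
      At 31: go right to 39.
        39 is a leaf — visit 39.
      Visit 31.
    At 1: go right to 36.
      At 36: go left to 18.
        18 is a leaf — visit 18.
      At 36: go right to 16.
        At 16: no left child.
        At 16: go right to 25.
          At 25: go left to 27.
            27 is a leaf — visit 27.
          At 25: no right child.
          Visit 25.
        Visit 16.
      Visit 36.
    Visit 1.
  Visit 7.
Visit 29.
Full post-order sequence: 3, 32, 28, 4, 38, 15, 39, 31, 18, 27, 25, 16, 36, 1, 7, 29.

5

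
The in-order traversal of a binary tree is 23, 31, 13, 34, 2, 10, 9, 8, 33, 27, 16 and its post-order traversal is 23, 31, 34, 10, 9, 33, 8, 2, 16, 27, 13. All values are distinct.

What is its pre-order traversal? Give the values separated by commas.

The last element of post-order is the root; it splits in-order into left and right subtrees.
Root 13: left subtree has 2 nodes {23, 31}, right has 8 {34, 2, 10, 9, 8, 33, 27, 16}.
  Root 31: left subtree has 1 node {23}, right has 0 { }.
  Root 27: left subtree has 6 nodes {34, 2, 10, 9, 8, 33}, right has 1 {16}.
    Root 2: left subtree has 1 node {34}, right has 4 {10, 9, 8, 33}.
      Root 8: left subtree has 2 nodes {10, 9}, right has 1 {33}.
        Root 9: left subtree has 1 node {10}, right has 0 { }.

13, 31, 23, 27, 2, 34, 8, 9, 10, 33, 16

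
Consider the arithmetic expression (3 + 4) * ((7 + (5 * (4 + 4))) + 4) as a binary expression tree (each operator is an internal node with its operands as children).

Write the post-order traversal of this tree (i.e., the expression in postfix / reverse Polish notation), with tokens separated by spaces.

3 4 + 7 5 4 4 + * + 4 + *

Post-order on an expression tree gives postfix notation: for each operator, emit left operand, right operand, then the operator.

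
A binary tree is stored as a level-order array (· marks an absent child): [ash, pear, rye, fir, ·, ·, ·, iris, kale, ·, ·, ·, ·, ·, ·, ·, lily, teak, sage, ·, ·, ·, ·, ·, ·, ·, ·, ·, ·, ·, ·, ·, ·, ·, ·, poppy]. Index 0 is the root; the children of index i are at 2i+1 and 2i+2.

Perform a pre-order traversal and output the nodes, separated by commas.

Pre-order visits the node, then its left subtree, then its right subtree.
Visit ash.
At ash: go left to pear.
  Visit pear.
  At pear: go left to fir.
    Visit fir.
    At fir: go left to iris.
      Visit iris.
      At iris: no left child.
      At iris: go right to lily.
        lily is a leaf — visit lily.
    At fir: go right to kale.
      Visit kale.
      At kale: go left to teak.
        Visit teak.
        At teak: go left to poppy.
          poppy is a leaf — visit poppy.
        At teak: no right child.
      At kale: go right to sage.
        sage is a leaf — visit sage.
  At pear: no right child.
At ash: go right to rye.
  rye is a leaf — visit rye.

ash, pear, fir, iris, lily, kale, teak, poppy, sage, rye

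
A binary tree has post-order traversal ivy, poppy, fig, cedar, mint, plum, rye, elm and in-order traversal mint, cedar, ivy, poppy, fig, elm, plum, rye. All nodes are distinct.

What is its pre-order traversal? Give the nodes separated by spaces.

The last element of post-order is the root; it splits in-order into left and right subtrees.
Root elm: left subtree has 5 nodes {mint, cedar, ivy, poppy, fig}, right has 2 {plum, rye}.
  Root mint: left subtree has 0 nodes { }, right has 4 {cedar, ivy, poppy, fig}.
    Root cedar: left subtree has 0 nodes { }, right has 3 {ivy, poppy, fig}.
      Root fig: left subtree has 2 nodes {ivy, poppy}, right has 0 { }.
        Root poppy: left subtree has 1 node {ivy}, right has 0 { }.
  Root rye: left subtree has 1 node {plum}, right has 0 { }.

elm mint cedar fig poppy ivy rye plum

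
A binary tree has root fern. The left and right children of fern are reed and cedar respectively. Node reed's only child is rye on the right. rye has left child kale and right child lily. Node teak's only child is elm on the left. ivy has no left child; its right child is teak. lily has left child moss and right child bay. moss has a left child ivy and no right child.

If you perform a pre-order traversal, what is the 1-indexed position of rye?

Pre-order visits the node, then its left subtree, then its right subtree.
Visit fern.
At fern: go left to reed.
  Visit reed.
  At reed: no left child.
  At reed: go right to rye.
    Visit rye.
    At rye: go left to kale.
      kale is a leaf — visit kale.
    At rye: go right to lily.
      Visit lily.
      At lily: go left to moss.
        Visit moss.
        At moss: go left to ivy.
          Visit ivy.
          At ivy: no left child.
          At ivy: go right to teak.
            Visit teak.
            At teak: go left to elm.
              elm is a leaf — visit elm.
            At teak: no right child.
        At moss: no right child.
      At lily: go right to bay.
        bay is a leaf — visit bay.
At fern: go right to cedar.
  cedar is a leaf — visit cedar.
Full pre-order sequence: fern, reed, rye, kale, lily, moss, ivy, teak, elm, bay, cedar.

3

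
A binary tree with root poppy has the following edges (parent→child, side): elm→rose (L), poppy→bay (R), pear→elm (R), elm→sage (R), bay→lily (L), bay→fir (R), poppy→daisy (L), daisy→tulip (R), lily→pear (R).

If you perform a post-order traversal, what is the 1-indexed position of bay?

9

Post-order visits the left subtree, then the right subtree, then the node.
At poppy: go left to daisy.
  At daisy: no left child.
  At daisy: go right to tulip.
    tulip is a leaf — visit tulip.
  Visit daisy.
At poppy: go right to bay.
  At bay: go left to lily.
    At lily: no left child.
    At lily: go right to pear.
      At pear: no left child.
      At pear: go right to elm.
        At elm: go left to rose.
          rose is a leaf — visit rose.
        At elm: go right to sage.
          sage is a leaf — visit sage.
        Visit elm.
      Visit pear.
    Visit lily.
  At bay: go right to fir.
    fir is a leaf — visit fir.
  Visit bay.
Visit poppy.
Full post-order sequence: tulip, daisy, rose, sage, elm, pear, lily, fir, bay, poppy.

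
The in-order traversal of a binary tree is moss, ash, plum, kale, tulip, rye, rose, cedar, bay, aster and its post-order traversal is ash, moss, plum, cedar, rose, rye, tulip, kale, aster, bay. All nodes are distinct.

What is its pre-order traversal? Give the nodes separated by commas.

bay, kale, plum, moss, ash, tulip, rye, rose, cedar, aster

The last element of post-order is the root; it splits in-order into left and right subtrees.
Root bay: left subtree has 8 nodes {moss, ash, plum, kale, tulip, rye, rose, cedar}, right has 1 {aster}.
  Root kale: left subtree has 3 nodes {moss, ash, plum}, right has 4 {tulip, rye, rose, cedar}.
    Root plum: left subtree has 2 nodes {moss, ash}, right has 0 { }.
      Root moss: left subtree has 0 nodes { }, right has 1 {ash}.
    Root tulip: left subtree has 0 nodes { }, right has 3 {rye, rose, cedar}.
      Root rye: left subtree has 0 nodes { }, right has 2 {rose, cedar}.
        Root rose: left subtree has 0 nodes { }, right has 1 {cedar}.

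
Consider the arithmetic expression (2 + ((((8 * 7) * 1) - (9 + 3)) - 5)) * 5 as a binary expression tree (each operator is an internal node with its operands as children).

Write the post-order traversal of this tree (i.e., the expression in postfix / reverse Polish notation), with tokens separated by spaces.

2 8 7 * 1 * 9 3 + - 5 - + 5 *

Post-order on an expression tree gives postfix notation: for each operator, emit left operand, right operand, then the operator.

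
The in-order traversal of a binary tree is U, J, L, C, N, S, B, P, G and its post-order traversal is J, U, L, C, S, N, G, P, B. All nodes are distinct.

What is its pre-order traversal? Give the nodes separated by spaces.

B N C L U J S P G

The last element of post-order is the root; it splits in-order into left and right subtrees.
Root B: left subtree has 6 nodes {U, J, L, C, N, S}, right has 2 {P, G}.
  Root N: left subtree has 4 nodes {U, J, L, C}, right has 1 {S}.
    Root C: left subtree has 3 nodes {U, J, L}, right has 0 { }.
      Root L: left subtree has 2 nodes {U, J}, right has 0 { }.
        Root U: left subtree has 0 nodes { }, right has 1 {J}.
  Root P: left subtree has 0 nodes { }, right has 1 {G}.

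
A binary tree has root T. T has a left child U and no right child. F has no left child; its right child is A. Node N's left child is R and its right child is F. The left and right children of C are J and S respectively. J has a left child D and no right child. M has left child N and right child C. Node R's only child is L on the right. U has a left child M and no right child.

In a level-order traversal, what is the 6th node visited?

Level-order visits nodes level by level from the root, left to right within each level.
Level 0: T
Level 1: U
Level 2: M
Level 3: N, C
Level 4: R, F, J, S
Level 5: L, A, D
Full level-order sequence: T, U, M, N, C, R, F, J, S, L, A, D.

R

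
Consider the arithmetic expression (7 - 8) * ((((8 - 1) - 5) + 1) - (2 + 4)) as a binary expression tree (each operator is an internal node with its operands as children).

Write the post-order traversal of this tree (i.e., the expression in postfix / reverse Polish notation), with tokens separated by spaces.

Post-order on an expression tree gives postfix notation: for each operator, emit left operand, right operand, then the operator.

7 8 - 8 1 - 5 - 1 + 2 4 + - *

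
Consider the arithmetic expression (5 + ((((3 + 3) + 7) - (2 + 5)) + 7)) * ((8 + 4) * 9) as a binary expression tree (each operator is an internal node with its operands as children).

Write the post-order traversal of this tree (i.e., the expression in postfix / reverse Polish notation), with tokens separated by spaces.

Post-order on an expression tree gives postfix notation: for each operator, emit left operand, right operand, then the operator.

5 3 3 + 7 + 2 5 + - 7 + + 8 4 + 9 * *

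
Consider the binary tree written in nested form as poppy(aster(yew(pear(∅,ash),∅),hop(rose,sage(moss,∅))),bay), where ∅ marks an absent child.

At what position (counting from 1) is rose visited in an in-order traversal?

In-order visits the left subtree, then the node, then the right subtree.
At poppy: go left to aster.
  At aster: go left to yew.
    At yew: go left to pear.
      At pear: no left child.
      Visit pear.
      At pear: go right to ash.
        ash is a leaf — visit ash.
    Visit yew.
    At yew: no right child.
  Visit aster.
  At aster: go right to hop.
    At hop: go left to rose.
      rose is a leaf — visit rose.
    Visit hop.
    At hop: go right to sage.
      At sage: go left to moss.
        moss is a leaf — visit moss.
      Visit sage.
      At sage: no right child.
Visit poppy.
At poppy: go right to bay.
  bay is a leaf — visit bay.
Full in-order sequence: pear, ash, yew, aster, rose, hop, moss, sage, poppy, bay.

5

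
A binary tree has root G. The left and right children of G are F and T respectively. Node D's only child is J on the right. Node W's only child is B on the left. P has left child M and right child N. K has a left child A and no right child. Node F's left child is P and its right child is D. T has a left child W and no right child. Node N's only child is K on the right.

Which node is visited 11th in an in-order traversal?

In-order visits the left subtree, then the node, then the right subtree.
At G: go left to F.
  At F: go left to P.
    At P: go left to M.
      M is a leaf — visit M.
    Visit P.
    At P: go right to N.
      At N: no left child.
      Visit N.
      At N: go right to K.
        At K: go left to A.
          A is a leaf — visit A.
        Visit K.
        At K: no right child.
  Visit F.
  At F: go right to D.
    At D: no left child.
    Visit D.
    At D: go right to J.
      J is a leaf — visit J.
Visit G.
At G: go right to T.
  At T: go left to W.
    At W: go left to B.
      B is a leaf — visit B.
    Visit W.
    At W: no right child.
  Visit T.
  At T: no right child.
Full in-order sequence: M, P, N, A, K, F, D, J, G, B, W, T.

W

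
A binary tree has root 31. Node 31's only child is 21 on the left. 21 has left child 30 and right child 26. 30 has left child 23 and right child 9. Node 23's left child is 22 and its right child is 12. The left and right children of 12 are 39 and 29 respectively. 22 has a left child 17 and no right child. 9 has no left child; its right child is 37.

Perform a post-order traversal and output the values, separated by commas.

Post-order visits the left subtree, then the right subtree, then the node.
At 31: go left to 21.
  At 21: go left to 30.
    At 30: go left to 23.
      At 23: go left to 22.
        At 22: go left to 17.
          17 is a leaf — visit 17.
        At 22: no right child.
        Visit 22.
      At 23: go right to 12.
        At 12: go left to 39.
          39 is a leaf — visit 39.
        At 12: go right to 29.
          29 is a leaf — visit 29.
        Visit 12.
      Visit 23.
    At 30: go right to 9.
      At 9: no left child.
      At 9: go right to 37.
        37 is a leaf — visit 37.
      Visit 9.
    Visit 30.
  At 21: go right to 26.
    26 is a leaf — visit 26.
  Visit 21.
At 31: no right child.
Visit 31.

17, 22, 39, 29, 12, 23, 37, 9, 30, 26, 21, 31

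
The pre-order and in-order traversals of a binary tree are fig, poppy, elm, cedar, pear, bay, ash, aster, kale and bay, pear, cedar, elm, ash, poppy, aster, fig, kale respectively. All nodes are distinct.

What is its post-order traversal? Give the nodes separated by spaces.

The first element of pre-order is the root; it splits in-order into left and right subtrees.
Root fig: left subtree has 7 nodes {bay, pear, cedar, elm, ash, poppy, aster}, right has 1 {kale}.
  Root poppy: left subtree has 5 nodes {bay, pear, cedar, elm, ash}, right has 1 {aster}.
    Root elm: left subtree has 3 nodes {bay, pear, cedar}, right has 1 {ash}.
      Root cedar: left subtree has 2 nodes {bay, pear}, right has 0 { }.
        Root pear: left subtree has 1 node {bay}, right has 0 { }.

bay pear cedar ash elm aster poppy kale fig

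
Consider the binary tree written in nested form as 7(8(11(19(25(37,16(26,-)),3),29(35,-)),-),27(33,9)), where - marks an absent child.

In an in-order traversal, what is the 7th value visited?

11

In-order visits the left subtree, then the node, then the right subtree.
At 7: go left to 8.
  At 8: go left to 11.
    At 11: go left to 19.
      At 19: go left to 25.
        At 25: go left to 37.
          37 is a leaf — visit 37.
        Visit 25.
        At 25: go right to 16.
          At 16: go left to 26.
            26 is a leaf — visit 26.
          Visit 16.
          At 16: no right child.
      Visit 19.
      At 19: go right to 3.
        3 is a leaf — visit 3.
    Visit 11.
    At 11: go right to 29.
      At 29: go left to 35.
        35 is a leaf — visit 35.
      Visit 29.
      At 29: no right child.
  Visit 8.
  At 8: no right child.
Visit 7.
At 7: go right to 27.
  At 27: go left to 33.
    33 is a leaf — visit 33.
  Visit 27.
  At 27: go right to 9.
    9 is a leaf — visit 9.
Full in-order sequence: 37, 25, 26, 16, 19, 3, 11, 35, 29, 8, 7, 33, 27, 9.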